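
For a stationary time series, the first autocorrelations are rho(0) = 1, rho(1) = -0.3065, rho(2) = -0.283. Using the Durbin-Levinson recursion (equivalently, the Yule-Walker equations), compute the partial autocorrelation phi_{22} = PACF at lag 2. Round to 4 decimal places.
\phi_{22} = -0.4160

The PACF at lag k is phi_{kk}, the last component of the solution
to the Yule-Walker system G_k phi = r_k where
  (G_k)_{ij} = rho(|i - j|), (r_k)_i = rho(i), i,j = 1..k.
Equivalently, Durbin-Levinson gives phi_{kk} iteratively:
  phi_{11} = rho(1)
  phi_{kk} = [rho(k) - sum_{j=1..k-1} phi_{k-1,j} rho(k-j)]
            / [1 - sum_{j=1..k-1} phi_{k-1,j} rho(j)],
  phi_{k,j} = phi_{k-1,j} - phi_{kk} phi_{k-1,k-j},  j = 1..k-1.
Step k = 1:
  phi_11 = rho(1) = -0.3065.
Step k = 2:
  phi_22 = [rho(2) - phi_11 rho(1)] / [1 - phi_11 rho(1)] = [-0.283 - (-0.3065)(-0.3065)] / [1 - (-0.3065)(-0.3065)]
         = -0.37694225 / 0.90605775 = -0.416.
Therefore phi_{22} = -0.4160.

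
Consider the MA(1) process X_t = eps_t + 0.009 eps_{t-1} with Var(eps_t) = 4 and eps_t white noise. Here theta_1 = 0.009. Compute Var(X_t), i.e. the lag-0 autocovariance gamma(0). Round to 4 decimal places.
\gamma(0) = 4.0003

For an MA(q) process X_t = eps_t + sum_i theta_i eps_{t-i} with
Var(eps_t) = sigma^2, the variance is
  gamma(0) = sigma^2 * (1 + sum_i theta_i^2).
  sum_i theta_i^2 = (0.009)^2 = 0.000081.
  gamma(0) = 4 * (1 + 0.000081) = 4 * 1.000081 = 4.000324, which rounds to 4.0003.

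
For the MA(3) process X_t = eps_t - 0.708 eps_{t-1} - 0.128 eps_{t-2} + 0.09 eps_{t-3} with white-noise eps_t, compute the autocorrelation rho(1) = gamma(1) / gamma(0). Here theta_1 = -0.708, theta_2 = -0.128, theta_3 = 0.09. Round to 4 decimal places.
\rho(1) = -0.4122

For an MA(q) process with theta_0 = 1, the autocovariance is
  gamma(k) = sigma^2 * sum_{i=0..q-k} theta_i * theta_{i+k},
and rho(k) = gamma(k) / gamma(0). Sigma^2 cancels.
  numerator   = (1)*(-0.708) + (-0.708)*(-0.128) + (-0.128)*(0.09) = -0.628896.
  denominator = (1)^2 + (-0.708)^2 + (-0.128)^2 + (0.09)^2 = 1.525748.
  rho(1) = -0.628896 / 1.525748 = -0.4122.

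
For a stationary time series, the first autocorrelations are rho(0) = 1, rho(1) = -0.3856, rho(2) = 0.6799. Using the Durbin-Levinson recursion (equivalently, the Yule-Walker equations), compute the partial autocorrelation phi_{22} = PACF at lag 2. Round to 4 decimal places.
\phi_{22} = 0.6240

The PACF at lag k is phi_{kk}, the last component of the solution
to the Yule-Walker system G_k phi = r_k where
  (G_k)_{ij} = rho(|i - j|), (r_k)_i = rho(i), i,j = 1..k.
Equivalently, Durbin-Levinson gives phi_{kk} iteratively:
  phi_{11} = rho(1)
  phi_{kk} = [rho(k) - sum_{j=1..k-1} phi_{k-1,j} rho(k-j)]
            / [1 - sum_{j=1..k-1} phi_{k-1,j} rho(j)],
  phi_{k,j} = phi_{k-1,j} - phi_{kk} phi_{k-1,k-j},  j = 1..k-1.
Step k = 1:
  phi_11 = rho(1) = -0.3856.
Step k = 2:
  phi_22 = [rho(2) - phi_11 rho(1)] / [1 - phi_11 rho(1)] = [0.6799 - (-0.3856)(-0.3856)] / [1 - (-0.3856)(-0.3856)]
         = 0.53121264 / 0.85131264 = 0.624.
Therefore phi_{22} = 0.6240.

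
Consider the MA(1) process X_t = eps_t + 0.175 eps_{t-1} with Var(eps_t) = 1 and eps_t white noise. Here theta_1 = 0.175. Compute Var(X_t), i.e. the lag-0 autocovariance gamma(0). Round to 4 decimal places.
\gamma(0) = 1.0306

For an MA(q) process X_t = eps_t + sum_i theta_i eps_{t-i} with
Var(eps_t) = sigma^2, the variance is
  gamma(0) = sigma^2 * (1 + sum_i theta_i^2).
  sum_i theta_i^2 = (0.175)^2 = 0.030625.
  gamma(0) = 1 * (1 + 0.030625) = 1 * 1.030625 = 1.030625, which rounds to 1.0306.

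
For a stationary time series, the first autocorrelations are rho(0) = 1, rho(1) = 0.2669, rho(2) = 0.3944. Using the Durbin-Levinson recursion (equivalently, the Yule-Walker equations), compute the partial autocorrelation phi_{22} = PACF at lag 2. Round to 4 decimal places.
\phi_{22} = 0.3480

The PACF at lag k is phi_{kk}, the last component of the solution
to the Yule-Walker system G_k phi = r_k where
  (G_k)_{ij} = rho(|i - j|), (r_k)_i = rho(i), i,j = 1..k.
Equivalently, Durbin-Levinson gives phi_{kk} iteratively:
  phi_{11} = rho(1)
  phi_{kk} = [rho(k) - sum_{j=1..k-1} phi_{k-1,j} rho(k-j)]
            / [1 - sum_{j=1..k-1} phi_{k-1,j} rho(j)],
  phi_{k,j} = phi_{k-1,j} - phi_{kk} phi_{k-1,k-j},  j = 1..k-1.
Step k = 1:
  phi_11 = rho(1) = 0.2669.
Step k = 2:
  phi_22 = [rho(2) - phi_11 rho(1)] / [1 - phi_11 rho(1)] = [0.3944 - (0.2669)(0.2669)] / [1 - (0.2669)(0.2669)]
         = 0.32316439 / 0.92876439 = 0.348.
Therefore phi_{22} = 0.3480.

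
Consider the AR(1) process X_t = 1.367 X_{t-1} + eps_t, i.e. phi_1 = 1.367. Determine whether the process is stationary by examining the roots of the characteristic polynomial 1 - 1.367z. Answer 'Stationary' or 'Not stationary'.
\text{Not stationary}

The AR(p) characteristic polynomial is P(z) = 1 - 1.367z.
Stationarity requires all roots to lie outside the unit circle, i.e. |z| > 1 for every root.
This is linear in z: 1 + (-1.367) z = 0  =>  z = -1/(-1.367) = 0.731529,  |z| = 0.731529.
Moduli of all roots: 0.7315.
All moduli strictly greater than 1? No.
Verdict: Not stationary.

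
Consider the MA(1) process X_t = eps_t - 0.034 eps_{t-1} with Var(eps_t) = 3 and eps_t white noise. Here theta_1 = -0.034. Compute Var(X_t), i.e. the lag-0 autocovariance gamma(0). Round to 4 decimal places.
\gamma(0) = 3.0035

For an MA(q) process X_t = eps_t + sum_i theta_i eps_{t-i} with
Var(eps_t) = sigma^2, the variance is
  gamma(0) = sigma^2 * (1 + sum_i theta_i^2).
  sum_i theta_i^2 = (-0.034)^2 = 0.001156.
  gamma(0) = 3 * (1 + 0.001156) = 3 * 1.001156 = 3.003468, which rounds to 3.0035.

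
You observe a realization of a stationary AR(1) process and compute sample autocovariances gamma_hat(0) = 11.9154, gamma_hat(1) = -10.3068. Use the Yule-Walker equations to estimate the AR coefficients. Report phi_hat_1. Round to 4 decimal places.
\hat\phi_{1} = -0.8650

The Yule-Walker equations for an AR(p) process read, in matrix form,
  Gamma_p phi = r_p,   with   (Gamma_p)_{ij} = gamma(|i - j|),
                       (r_p)_i = gamma(i),   i,j = 1..p.
Substitute the sample gammas (Toeplitz matrix and right-hand side of size 1):
  Gamma_p = [[11.9154]]
  r_p     = [-10.3068]
With p = 1 this is the single equation gamma(0) phi_1 = gamma(1):
  phi_hat_1 = gamma(1) / gamma(0) = -10.3068 / 11.9154 = -0.8650.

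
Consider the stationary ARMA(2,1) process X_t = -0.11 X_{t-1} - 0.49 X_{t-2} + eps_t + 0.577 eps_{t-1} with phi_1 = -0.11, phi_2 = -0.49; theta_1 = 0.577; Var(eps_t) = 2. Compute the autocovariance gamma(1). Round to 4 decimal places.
\gamma(1) = 0.5307

Multiply the model equation by X_{t-k} and take expectations. With theta_0 = psi_0 = 1 and psi_j the MA(infinity) weights, this gives
  gamma(k) - sum_i phi_i gamma(k-i) = c_k,
  c_k = sigma^2 * sum_{j=k..q} theta_j psi_{j-k}   (c_k = 0 for k > q),
using gamma(-m) = gamma(m).
psi-weights needed (psi_j = theta_j + sum_i phi_i psi_{j-i}):
  psi_1 = theta_1 + phi_1 = 0.577 + (-0.11) = 0.467
Right-hand sides:
  c_0 = sigma^2 (1 + theta_1 psi_1) = 2 * (1 + (0.577)(0.467)) = 2 * 1.269459 = 2.538918
  c_1 = sigma^2 theta_1 = 2 * (0.577) = 1.154
  c_2 = 0
Equations for k = 0, 1, 2 (AR order 2, c_2 = 0):
  (E0) gamma(0) = phi_1 gamma(1) + phi_2 gamma(2) + c_0
  (E1) gamma(1) = phi_1 gamma(0) + phi_2 gamma(1) + c_1
  (E2) gamma(2) = phi_1 gamma(1) + phi_2 gamma(0)
From (E1): gamma(1) = A gamma(0) + B with
  A = phi_1 / (1 - phi_2) = -0.11 / 1.49 = -0.073826,   B = c_1 / (1 - phi_2) = 1.154 / 1.49 = 0.774497.
Insert (E2) into (E0): gamma(0) (1 - phi_2^2) = phi_1 (1 + phi_2) gamma(1) + c_0.
  phi_1 (1 + phi_2) = (-0.11)(0.51) = -0.0561,   1 - phi_2^2 = 0.7599.
Replace gamma(1) by A gamma(0) + B and collect gamma(0):
  gamma(0) [0.7599 - (-0.0561)(-0.073826)] = (-0.0561)(0.774497) + 2.538918
  gamma(0) * 0.755758 = 2.495469
  gamma(0) = 2.495469 / 0.755758 = 3.30194.
  gamma(1) = A gamma(0) + B = (-0.073826)(3.30194) + (0.774497) = 0.530729.
Therefore gamma(1) = 0.5307 (to 4 decimal places).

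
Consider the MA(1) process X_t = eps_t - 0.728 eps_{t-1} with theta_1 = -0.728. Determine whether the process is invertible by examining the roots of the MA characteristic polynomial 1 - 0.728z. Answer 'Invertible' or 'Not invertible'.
\text{Invertible}

The MA(q) characteristic polynomial is P(z) = 1 - 0.728z.
Invertibility requires all roots to lie outside the unit circle, i.e. |z| > 1 for every root.
This is linear in z: 1 + (-0.728) z = 0  =>  z = -1/(-0.728) = 1.373626,  |z| = 1.373626.
Moduli of all roots: 1.3736.
All moduli strictly greater than 1? Yes.
Verdict: Invertible.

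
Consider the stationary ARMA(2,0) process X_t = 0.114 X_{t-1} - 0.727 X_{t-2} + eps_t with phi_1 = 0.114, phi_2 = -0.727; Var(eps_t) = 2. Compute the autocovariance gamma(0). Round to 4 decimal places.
\gamma(0) = 4.2606

Multiply the model equation by X_{t-k} and take expectations. With theta_0 = psi_0 = 1 and psi_j the MA(infinity) weights, this gives
  gamma(k) - sum_i phi_i gamma(k-i) = c_k,
  c_k = sigma^2 * sum_{j=k..q} theta_j psi_{j-k}   (c_k = 0 for k > q),
using gamma(-m) = gamma(m).
Pure AR (q = 0): c_0 = sigma^2 = 2, c_k = 0 for k >= 1.
Equations for k = 0, 1, 2 (AR order 2, c_2 = 0):
  (E0) gamma(0) = phi_1 gamma(1) + phi_2 gamma(2) + c_0
  (E1) gamma(1) = phi_1 gamma(0) + phi_2 gamma(1) + c_1
  (E2) gamma(2) = phi_1 gamma(1) + phi_2 gamma(0)
From (E1): gamma(1) = A gamma(0) + B with
  A = phi_1 / (1 - phi_2) = 0.114 / 1.727 = 0.06601,   B = c_1 / (1 - phi_2) = 0 / 1.727 = 0.
Insert (E2) into (E0): gamma(0) (1 - phi_2^2) = phi_1 (1 + phi_2) gamma(1) + c_0.
  phi_1 (1 + phi_2) = (0.114)(0.273) = 0.031122,   1 - phi_2^2 = 0.471471.
Replace gamma(1) by A gamma(0) + B and collect gamma(0):
  gamma(0) [0.471471 - (0.031122)(0.06601)] = c_0 = 2
  gamma(0) * 0.469417 = 2
  gamma(0) = 2 / 0.469417 = 4.260608.
Therefore gamma(0) = 4.2606 (to 4 decimal places).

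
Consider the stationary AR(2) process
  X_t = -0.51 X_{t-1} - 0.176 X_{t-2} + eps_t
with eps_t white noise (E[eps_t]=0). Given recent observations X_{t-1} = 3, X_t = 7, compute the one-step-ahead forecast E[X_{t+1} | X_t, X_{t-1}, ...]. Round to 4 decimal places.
E[X_{t+1} \mid \mathcal F_t] = -4.0980

For an AR(p) model X_t = c + sum_i phi_i X_{t-i} + eps_t, the
one-step-ahead conditional mean is
  E[X_{t+1} | X_t, ...] = c + sum_i phi_i X_{t+1-i}.
Substitute known values:
  E[X_{t+1} | ...] = (-0.51) * (7) + (-0.176) * (3)
                   = -4.0980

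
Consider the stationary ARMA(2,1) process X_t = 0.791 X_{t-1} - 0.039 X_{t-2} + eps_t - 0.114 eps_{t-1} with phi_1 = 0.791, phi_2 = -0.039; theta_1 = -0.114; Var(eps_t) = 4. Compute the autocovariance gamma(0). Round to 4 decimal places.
\gamma(0) = 7.9988

Multiply the model equation by X_{t-k} and take expectations. With theta_0 = psi_0 = 1 and psi_j the MA(infinity) weights, this gives
  gamma(k) - sum_i phi_i gamma(k-i) = c_k,
  c_k = sigma^2 * sum_{j=k..q} theta_j psi_{j-k}   (c_k = 0 for k > q),
using gamma(-m) = gamma(m).
psi-weights needed (psi_j = theta_j + sum_i phi_i psi_{j-i}):
  psi_1 = theta_1 + phi_1 = -0.114 + (0.791) = 0.677
Right-hand sides:
  c_0 = sigma^2 (1 + theta_1 psi_1) = 4 * (1 + (-0.114)(0.677)) = 4 * 0.922822 = 3.691288
  c_1 = sigma^2 theta_1 = 4 * (-0.114) = -0.456
  c_2 = 0
Equations for k = 0, 1, 2 (AR order 2, c_2 = 0):
  (E0) gamma(0) = phi_1 gamma(1) + phi_2 gamma(2) + c_0
  (E1) gamma(1) = phi_1 gamma(0) + phi_2 gamma(1) + c_1
  (E2) gamma(2) = phi_1 gamma(1) + phi_2 gamma(0)
From (E1): gamma(1) = A gamma(0) + B with
  A = phi_1 / (1 - phi_2) = 0.791 / 1.039 = 0.761309,   B = c_1 / (1 - phi_2) = -0.456 / 1.039 = -0.438884.
Insert (E2) into (E0): gamma(0) (1 - phi_2^2) = phi_1 (1 + phi_2) gamma(1) + c_0.
  phi_1 (1 + phi_2) = (0.791)(0.961) = 0.760151,   1 - phi_2^2 = 0.998479.
Replace gamma(1) by A gamma(0) + B and collect gamma(0):
  gamma(0) [0.998479 - (0.760151)(0.761309)] = (0.760151)(-0.438884) + 3.691288
  gamma(0) * 0.419769 = 3.35767
  gamma(0) = 3.35767 / 0.419769 = 7.998848.
Therefore gamma(0) = 7.9988 (to 4 decimal places).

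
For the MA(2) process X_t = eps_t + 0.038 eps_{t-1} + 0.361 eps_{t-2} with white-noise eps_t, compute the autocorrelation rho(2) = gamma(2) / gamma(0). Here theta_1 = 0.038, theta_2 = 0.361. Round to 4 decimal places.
\rho(2) = 0.3190

For an MA(q) process with theta_0 = 1, the autocovariance is
  gamma(k) = sigma^2 * sum_{i=0..q-k} theta_i * theta_{i+k},
and rho(k) = gamma(k) / gamma(0). Sigma^2 cancels.
  numerator   = (1)*(0.361) = 0.361.
  denominator = (1)^2 + (0.038)^2 + (0.361)^2 = 1.131765.
  rho(2) = 0.361 / 1.131765 = 0.3190.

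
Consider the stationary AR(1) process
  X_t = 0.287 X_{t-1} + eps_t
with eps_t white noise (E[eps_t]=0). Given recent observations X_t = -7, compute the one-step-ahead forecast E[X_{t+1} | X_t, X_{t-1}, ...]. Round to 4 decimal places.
E[X_{t+1} \mid \mathcal F_t] = -2.0090

For an AR(p) model X_t = c + sum_i phi_i X_{t-i} + eps_t, the
one-step-ahead conditional mean is
  E[X_{t+1} | X_t, ...] = c + sum_i phi_i X_{t+1-i}.
Substitute known values:
  E[X_{t+1} | ...] = (0.287) * (-7)
                   = -2.0090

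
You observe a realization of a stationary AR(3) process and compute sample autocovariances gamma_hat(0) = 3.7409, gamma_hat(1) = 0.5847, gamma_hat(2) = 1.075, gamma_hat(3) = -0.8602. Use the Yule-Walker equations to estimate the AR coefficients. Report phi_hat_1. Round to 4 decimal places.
\hat\phi_{1} = 0.2050

The Yule-Walker equations for an AR(p) process read, in matrix form,
  Gamma_p phi = r_p,   with   (Gamma_p)_{ij} = gamma(|i - j|),
                       (r_p)_i = gamma(i),   i,j = 1..p.
Substitute the sample gammas (Toeplitz matrix and right-hand side of size 3):
  Gamma_p = [[3.7409, 0.5847, 1.075], [0.5847, 3.7409, 0.5847], [1.075, 0.5847, 3.7409]]
  r_p     = [0.5847, 1.075, -0.8602]
Written out (R1..R3):
  (R1) 3.7409 phi_1 + 0.5847 phi_2 + 1.075 phi_3 = 0.5847
  (R2) 0.5847 phi_1 + 3.7409 phi_2 + 0.5847 phi_3 = 1.075
  (R3) 1.075 phi_1 + 0.5847 phi_2 + 3.7409 phi_3 = -0.8602
Gaussian elimination:
  R2 <- R2 - (0.5847/3.7409) R1 = R2 - (0.156299) R1:  3.649512 phi_2 + 0.416678 phi_3 = 0.983612
  R3 <- R3 - (1.075/3.7409) R1 = R3 - (0.287364) R1:  0.416678 phi_2 + 3.431984 phi_3 = -1.028222
  R3 <- R3 - (0.416678/3.649512) R2 = R3 - (0.114174) R2:  3.38441 phi_3 = -1.140524
Back-substitution:
  phi_hat_3 = -1.140524 / 3.38441 = -0.336994
  phi_hat_2 = (0.983612 - (0.416678)(-0.336994)) / 3.649512 = 0.307995
  phi_hat_1 = (0.5847 - (0.5847)(0.307995) - (1.075)(-0.336994)) / 3.7409 = 0.205
So phi_hat = [0.2050, 0.3080, -0.3370].
Therefore phi_hat_1 = 0.2050.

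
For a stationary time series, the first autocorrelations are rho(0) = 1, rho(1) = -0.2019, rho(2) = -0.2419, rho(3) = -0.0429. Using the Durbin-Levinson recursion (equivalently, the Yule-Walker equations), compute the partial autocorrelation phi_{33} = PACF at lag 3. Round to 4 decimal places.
\phi_{33} = -0.1891

The PACF at lag k is phi_{kk}, the last component of the solution
to the Yule-Walker system G_k phi = r_k where
  (G_k)_{ij} = rho(|i - j|), (r_k)_i = rho(i), i,j = 1..k.
Equivalently, Durbin-Levinson gives phi_{kk} iteratively:
  phi_{11} = rho(1)
  phi_{kk} = [rho(k) - sum_{j=1..k-1} phi_{k-1,j} rho(k-j)]
            / [1 - sum_{j=1..k-1} phi_{k-1,j} rho(j)],
  phi_{k,j} = phi_{k-1,j} - phi_{kk} phi_{k-1,k-j},  j = 1..k-1.
Step k = 1:
  phi_11 = rho(1) = -0.2019.
Step k = 2:
  phi_22 = [rho(2) - phi_11 rho(1)] / [1 - phi_11 rho(1)] = [-0.2419 - (-0.2019)(-0.2019)] / [1 - (-0.2019)(-0.2019)]
         = -0.28266361 / 0.95923639 = -0.294676.
  Update: phi_21 = phi_11 - phi_22 phi_11 = -0.2019 - (-0.294676)(-0.2019) = -0.261395.
Step k = 3:
  phi_33 = [rho(3) - phi_21 rho(2) - phi_22 rho(1)] / [1 - phi_21 rho(1) - phi_22 rho(2)]
    numerator   = -0.0429 - (-0.261395)(-0.2419) - (-0.294676)(-0.2019) = -0.16562647
    denominator = 1 - (-0.261395)(-0.2019) - (-0.294676)(-0.2419) = 0.87594231
  phi_33 = -0.16562647 / 0.87594231 = -0.1891.
Therefore phi_{33} = -0.1891.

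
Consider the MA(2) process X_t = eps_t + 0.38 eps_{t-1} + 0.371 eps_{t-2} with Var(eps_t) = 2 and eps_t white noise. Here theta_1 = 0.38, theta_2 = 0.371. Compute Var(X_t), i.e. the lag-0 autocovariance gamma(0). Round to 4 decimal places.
\gamma(0) = 2.5641

For an MA(q) process X_t = eps_t + sum_i theta_i eps_{t-i} with
Var(eps_t) = sigma^2, the variance is
  gamma(0) = sigma^2 * (1 + sum_i theta_i^2).
  sum_i theta_i^2 = (0.38)^2 + (0.371)^2 = 0.1444 + 0.137641 = 0.282041.
  gamma(0) = 2 * (1 + 0.282041) = 2 * 1.282041 = 2.564082, which rounds to 2.5641.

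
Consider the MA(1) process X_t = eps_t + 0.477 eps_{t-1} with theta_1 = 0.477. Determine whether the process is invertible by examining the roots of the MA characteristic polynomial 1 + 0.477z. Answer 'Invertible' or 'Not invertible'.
\text{Invertible}

The MA(q) characteristic polynomial is P(z) = 1 + 0.477z.
Invertibility requires all roots to lie outside the unit circle, i.e. |z| > 1 for every root.
This is linear in z: 1 + (0.477) z = 0  =>  z = -1/(0.477) = -2.096436,  |z| = 2.096436.
Moduli of all roots: 2.0964.
All moduli strictly greater than 1? Yes.
Verdict: Invertible.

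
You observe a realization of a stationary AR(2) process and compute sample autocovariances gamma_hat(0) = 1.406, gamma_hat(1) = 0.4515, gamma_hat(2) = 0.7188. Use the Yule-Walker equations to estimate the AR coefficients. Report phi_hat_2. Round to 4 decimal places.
\hat\phi_{2} = 0.4550

The Yule-Walker equations for an AR(p) process read, in matrix form,
  Gamma_p phi = r_p,   with   (Gamma_p)_{ij} = gamma(|i - j|),
                       (r_p)_i = gamma(i),   i,j = 1..p.
Substitute the sample gammas (Toeplitz matrix and right-hand side of size 2):
  Gamma_p = [[1.406, 0.4515], [0.4515, 1.406]]
  r_p     = [0.4515, 0.7188]
Written out:
  1.406 phi_1 + 0.4515 phi_2 = 0.4515
  0.4515 phi_1 + 1.406 phi_2 = 0.7188
Solve by Cramer's rule:
  det = gamma(0)^2 - gamma(1)^2 = (1.406)^2 - (0.4515)^2 = 1.976836 - 0.20385225 = 1.77298375
  phi_hat_1 = [gamma(1) gamma(0) - gamma(1) gamma(2)] / det = [(0.4515)(1.406) - (0.4515)(0.7188)] / 1.77298375 = 0.3102708 / 1.77298375 = 0.175
  phi_hat_2 = [gamma(0) gamma(2) - gamma(1)^2] / det = [(1.406)(0.7188) - (0.4515)^2] / 1.77298375 = 0.80678055 / 1.77298375 = 0.455
So phi_hat = [0.1750, 0.4550].
Therefore phi_hat_2 = 0.4550.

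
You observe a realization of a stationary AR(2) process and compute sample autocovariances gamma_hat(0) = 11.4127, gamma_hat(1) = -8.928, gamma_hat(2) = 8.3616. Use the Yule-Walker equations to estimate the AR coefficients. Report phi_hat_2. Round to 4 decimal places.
\hat\phi_{2} = 0.3110

The Yule-Walker equations for an AR(p) process read, in matrix form,
  Gamma_p phi = r_p,   with   (Gamma_p)_{ij} = gamma(|i - j|),
                       (r_p)_i = gamma(i),   i,j = 1..p.
Substitute the sample gammas (Toeplitz matrix and right-hand side of size 2):
  Gamma_p = [[11.4127, -8.928], [-8.928, 11.4127]]
  r_p     = [-8.928, 8.3616]
Written out:
  11.4127 phi_1 - 8.928 phi_2 = -8.928
  -8.928 phi_1 + 11.4127 phi_2 = 8.3616
Solve by Cramer's rule:
  det = gamma(0)^2 - gamma(1)^2 = (11.4127)^2 - (-8.928)^2 = 130.24972129 - 79.709184 = 50.54053729
  phi_hat_1 = [gamma(1) gamma(0) - gamma(1) gamma(2)] / det = [(-8.928)(11.4127) - (-8.928)(8.3616)] / 50.54053729 = -27.2402208 / 50.54053729 = -0.539
  phi_hat_2 = [gamma(0) gamma(2) - gamma(1)^2] / det = [(11.4127)(8.3616) - (-8.928)^2] / 50.54053729 = 15.71924832 / 50.54053729 = 0.311
So phi_hat = [-0.5390, 0.3110].
Therefore phi_hat_2 = 0.3110.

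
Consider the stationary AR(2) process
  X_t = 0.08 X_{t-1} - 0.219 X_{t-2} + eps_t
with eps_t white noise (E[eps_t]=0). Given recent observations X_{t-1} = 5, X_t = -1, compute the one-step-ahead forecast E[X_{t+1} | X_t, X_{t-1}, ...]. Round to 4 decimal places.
E[X_{t+1} \mid \mathcal F_t] = -1.1750

For an AR(p) model X_t = c + sum_i phi_i X_{t-i} + eps_t, the
one-step-ahead conditional mean is
  E[X_{t+1} | X_t, ...] = c + sum_i phi_i X_{t+1-i}.
Substitute known values:
  E[X_{t+1} | ...] = (0.08) * (-1) + (-0.219) * (5)
                   = -1.1750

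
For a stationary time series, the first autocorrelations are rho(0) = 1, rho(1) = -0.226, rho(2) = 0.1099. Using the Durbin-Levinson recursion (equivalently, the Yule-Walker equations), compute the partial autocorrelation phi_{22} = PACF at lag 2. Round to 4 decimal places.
\phi_{22} = 0.0620

The PACF at lag k is phi_{kk}, the last component of the solution
to the Yule-Walker system G_k phi = r_k where
  (G_k)_{ij} = rho(|i - j|), (r_k)_i = rho(i), i,j = 1..k.
Equivalently, Durbin-Levinson gives phi_{kk} iteratively:
  phi_{11} = rho(1)
  phi_{kk} = [rho(k) - sum_{j=1..k-1} phi_{k-1,j} rho(k-j)]
            / [1 - sum_{j=1..k-1} phi_{k-1,j} rho(j)],
  phi_{k,j} = phi_{k-1,j} - phi_{kk} phi_{k-1,k-j},  j = 1..k-1.
Step k = 1:
  phi_11 = rho(1) = -0.226.
Step k = 2:
  phi_22 = [rho(2) - phi_11 rho(1)] / [1 - phi_11 rho(1)] = [0.1099 - (-0.226)(-0.226)] / [1 - (-0.226)(-0.226)]
         = 0.058824 / 0.948924 = 0.062.
Therefore phi_{22} = 0.0620.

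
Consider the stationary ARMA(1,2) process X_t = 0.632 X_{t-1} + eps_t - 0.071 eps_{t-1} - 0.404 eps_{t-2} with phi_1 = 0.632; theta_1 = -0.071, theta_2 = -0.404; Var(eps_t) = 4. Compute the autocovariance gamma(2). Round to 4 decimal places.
\gamma(2) = -0.2614

Multiply the model equation by X_{t-k} and take expectations. With theta_0 = psi_0 = 1 and psi_j the MA(infinity) weights, this gives
  gamma(k) - sum_i phi_i gamma(k-i) = c_k,
  c_k = sigma^2 * sum_{j=k..q} theta_j psi_{j-k}   (c_k = 0 for k > q),
using gamma(-m) = gamma(m).
psi-weights needed (psi_j = theta_j + sum_i phi_i psi_{j-i}):
  psi_1 = theta_1 + phi_1 = -0.071 + (0.632) = 0.561
  psi_2 = theta_2 + phi_1 psi_1 = -0.404 + (0.632)(0.561) = -0.049448
Right-hand sides:
  c_0 = sigma^2 (1 + theta_1 psi_1 + theta_2 psi_2) = 4 * (1 + (-0.071)(0.561) + (-0.404)(-0.049448)) = 4 * 0.980146 = 3.920584
  c_1 = sigma^2 (theta_1 + theta_2 psi_1) = 4 * (-0.071 + (-0.404)(0.561)) = -1.190576
  c_2 = sigma^2 theta_2 = 4 * (-0.404) = -1.616
Equations for k = 0 and k = 1 (AR order 1):
  gamma(0) = phi_1 gamma(1) + c_0
  gamma(1) = phi_1 gamma(0) + c_1
Substituting the second into the first: gamma(0) (1 - phi_1^2) = c_0 + phi_1 c_1, so
  gamma(0) = (c_0 + phi_1 c_1) / (1 - phi_1^2) = (3.920584 + (0.632)(-1.190576)) / (1 - (0.632)^2) = 3.16814 / 0.600576 = 5.275169.
  gamma(1) = phi_1 gamma(0) + c_1 = (0.632)(5.275169) + (-1.190576) = 2.143331.
For k = 2: gamma(2) = phi_1 gamma(1) + c_2
  = (0.632)(2.143331) + (-1.616) = -0.261415.
Therefore gamma(2) = -0.2614 (to 4 decimal places).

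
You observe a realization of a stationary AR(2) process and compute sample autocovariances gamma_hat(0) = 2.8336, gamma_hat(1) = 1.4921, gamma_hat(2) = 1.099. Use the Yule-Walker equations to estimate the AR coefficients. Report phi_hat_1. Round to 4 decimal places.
\hat\phi_{1} = 0.4460

The Yule-Walker equations for an AR(p) process read, in matrix form,
  Gamma_p phi = r_p,   with   (Gamma_p)_{ij} = gamma(|i - j|),
                       (r_p)_i = gamma(i),   i,j = 1..p.
Substitute the sample gammas (Toeplitz matrix and right-hand side of size 2):
  Gamma_p = [[2.8336, 1.4921], [1.4921, 2.8336]]
  r_p     = [1.4921, 1.099]
Written out:
  2.8336 phi_1 + 1.4921 phi_2 = 1.4921
  1.4921 phi_1 + 2.8336 phi_2 = 1.099
Solve by Cramer's rule:
  det = gamma(0)^2 - gamma(1)^2 = (2.8336)^2 - (1.4921)^2 = 8.02928896 - 2.22636241 = 5.80292655
  phi_hat_1 = [gamma(1) gamma(0) - gamma(1) gamma(2)] / det = [(1.4921)(2.8336) - (1.4921)(1.099)] / 5.80292655 = 2.58819666 / 5.80292655 = 0.446
  phi_hat_2 = [gamma(0) gamma(2) - gamma(1)^2] / det = [(2.8336)(1.099) - (1.4921)^2] / 5.80292655 = 0.88776399 / 5.80292655 = 0.153
So phi_hat = [0.4460, 0.1530].
Therefore phi_hat_1 = 0.4460.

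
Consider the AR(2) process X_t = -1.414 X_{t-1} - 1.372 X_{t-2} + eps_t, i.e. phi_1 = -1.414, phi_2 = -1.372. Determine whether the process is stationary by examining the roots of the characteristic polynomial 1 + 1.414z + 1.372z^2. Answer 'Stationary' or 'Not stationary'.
\text{Not stationary}

The AR(p) characteristic polynomial is P(z) = 1 + 1.414z + 1.372z^2.
Stationarity requires all roots to lie outside the unit circle, i.e. |z| > 1 for every root.
Set 1 + (1.414) z + (1.372) z^2 = 0, i.e. a z^2 + b z + c = 0 with a = 1.372, b = 1.414, c = 1.
Discriminant D = b^2 - 4ac = (1.414)^2 - 4*(1.372)*1 = 1.999396 - (5.488) = -3.488604.
D < 0, so the roots are the complex-conjugate pair z = (-b +/- i sqrt(-D)) / (2a) = -0.5153 +/- 0.6807i.
For a conjugate pair |z|^2 = z * conj(z) = (product of roots) = c/a = 1/(1.372) = 0.728863, so |z| = sqrt(0.728863) = 0.8537 for both roots.
Moduli of all roots: 0.8537, 0.8537.
All moduli strictly greater than 1? No.
Verdict: Not stationary.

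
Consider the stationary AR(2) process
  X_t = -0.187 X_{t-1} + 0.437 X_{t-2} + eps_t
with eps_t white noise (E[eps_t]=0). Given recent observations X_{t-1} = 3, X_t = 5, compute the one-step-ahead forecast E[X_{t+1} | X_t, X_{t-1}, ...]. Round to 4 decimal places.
E[X_{t+1} \mid \mathcal F_t] = 0.3760

For an AR(p) model X_t = c + sum_i phi_i X_{t-i} + eps_t, the
one-step-ahead conditional mean is
  E[X_{t+1} | X_t, ...] = c + sum_i phi_i X_{t+1-i}.
Substitute known values:
  E[X_{t+1} | ...] = (-0.187) * (5) + (0.437) * (3)
                   = 0.3760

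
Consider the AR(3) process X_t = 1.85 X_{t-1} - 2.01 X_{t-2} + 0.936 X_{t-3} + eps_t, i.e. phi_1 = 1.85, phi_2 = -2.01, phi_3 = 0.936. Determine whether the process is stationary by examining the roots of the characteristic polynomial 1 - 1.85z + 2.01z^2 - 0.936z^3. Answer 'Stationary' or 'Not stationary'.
\text{Not stationary}

The AR(p) characteristic polynomial is P(z) = 1 - 1.85z + 2.01z^2 - 0.936z^3.
Stationarity requires all roots to lie outside the unit circle, i.e. |z| > 1 for every root.
Degree 3: look for a simple real root z0 first, then factor out (1 - z/z0) and solve the remaining quadratic.
Testing z0 = 1.25: P(1.25) = 1 + (-1.85)(1.25) + (2.01)(1.25)^2 + (-0.936)(1.25)^3
  = 1 + (-2.3125) + (3.140625) + (-1.828125) = 0.  So z_0 = 1.25 is a root, |z_0| = 1.25.
Divide out the factor (1 - 0.8 z) = (1 - z/z0) (since 1/z0 = 0.8):
  P(z) = (1 - 0.8 z)(1 + (-1.05) z + (1.17) z^2)
  [check: z-coef -1.05 - (0.8) = -1.85; z^2-coef 1.17 - (0.8)(-1.05) = 2.01; z^3-coef -(0.8)(1.17) = -0.936.]
Remaining roots from the quadratic factor 1 + (-1.05) z + (1.17) z^2:
  Set 1 + (-1.05) z + (1.17) z^2 = 0, i.e. a z^2 + b z + c = 0 with a = 1.17, b = -1.05, c = 1.
  Discriminant D = b^2 - 4ac = (-1.05)^2 - 4*(1.17)*1 = 1.1025 - (4.68) = -3.5775.
  D < 0, so the roots are the complex-conjugate pair z = (-b +/- i sqrt(-D)) / (2a) = 0.4487 +/- 0.8083i.
  For a conjugate pair |z|^2 = z * conj(z) = (product of roots) = c/a = 1/(1.17) = 0.854701, so |z| = sqrt(0.854701) = 0.9245 for both roots.
Moduli of all roots: 1.2500, 0.9245, 0.9245.
All moduli strictly greater than 1? No.
Verdict: Not stationary.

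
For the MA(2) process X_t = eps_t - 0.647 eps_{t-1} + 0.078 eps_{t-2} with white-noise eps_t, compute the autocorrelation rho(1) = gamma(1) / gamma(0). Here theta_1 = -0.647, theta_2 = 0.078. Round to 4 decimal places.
\rho(1) = -0.4896

For an MA(q) process with theta_0 = 1, the autocovariance is
  gamma(k) = sigma^2 * sum_{i=0..q-k} theta_i * theta_{i+k},
and rho(k) = gamma(k) / gamma(0). Sigma^2 cancels.
  numerator   = (1)*(-0.647) + (-0.647)*(0.078) = -0.697466.
  denominator = (1)^2 + (-0.647)^2 + (0.078)^2 = 1.424693.
  rho(1) = -0.697466 / 1.424693 = -0.4896.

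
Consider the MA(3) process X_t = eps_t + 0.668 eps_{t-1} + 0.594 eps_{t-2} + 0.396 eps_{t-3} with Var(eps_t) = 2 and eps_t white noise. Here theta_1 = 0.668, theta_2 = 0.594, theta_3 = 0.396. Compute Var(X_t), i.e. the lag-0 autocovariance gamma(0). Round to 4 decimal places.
\gamma(0) = 3.9118

For an MA(q) process X_t = eps_t + sum_i theta_i eps_{t-i} with
Var(eps_t) = sigma^2, the variance is
  gamma(0) = sigma^2 * (1 + sum_i theta_i^2).
  sum_i theta_i^2 = (0.668)^2 + (0.594)^2 + (0.396)^2 = 0.446224 + 0.352836 + 0.156816 = 0.955876.
  gamma(0) = 2 * (1 + 0.955876) = 2 * 1.955876 = 3.911752, which rounds to 3.9118.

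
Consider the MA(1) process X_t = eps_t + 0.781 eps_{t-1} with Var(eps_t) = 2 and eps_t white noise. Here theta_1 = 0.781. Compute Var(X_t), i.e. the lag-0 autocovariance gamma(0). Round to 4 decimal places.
\gamma(0) = 3.2199

For an MA(q) process X_t = eps_t + sum_i theta_i eps_{t-i} with
Var(eps_t) = sigma^2, the variance is
  gamma(0) = sigma^2 * (1 + sum_i theta_i^2).
  sum_i theta_i^2 = (0.781)^2 = 0.609961.
  gamma(0) = 2 * (1 + 0.609961) = 2 * 1.609961 = 3.219922, which rounds to 3.2199.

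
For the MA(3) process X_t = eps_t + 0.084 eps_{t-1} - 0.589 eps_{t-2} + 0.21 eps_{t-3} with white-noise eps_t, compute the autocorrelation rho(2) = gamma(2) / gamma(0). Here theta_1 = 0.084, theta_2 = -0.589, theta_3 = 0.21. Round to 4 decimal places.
\rho(2) = -0.4087

For an MA(q) process with theta_0 = 1, the autocovariance is
  gamma(k) = sigma^2 * sum_{i=0..q-k} theta_i * theta_{i+k},
and rho(k) = gamma(k) / gamma(0). Sigma^2 cancels.
  numerator   = (1)*(-0.589) + (0.084)*(0.21) = -0.57136.
  denominator = (1)^2 + (0.084)^2 + (-0.589)^2 + (0.21)^2 = 1.398077.
  rho(2) = -0.57136 / 1.398077 = -0.4087.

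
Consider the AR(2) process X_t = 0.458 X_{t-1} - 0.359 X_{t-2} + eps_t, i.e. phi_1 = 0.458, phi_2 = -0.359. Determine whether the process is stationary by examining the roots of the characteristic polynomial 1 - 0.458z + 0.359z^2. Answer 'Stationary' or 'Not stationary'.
\text{Stationary}

The AR(p) characteristic polynomial is P(z) = 1 - 0.458z + 0.359z^2.
Stationarity requires all roots to lie outside the unit circle, i.e. |z| > 1 for every root.
Set 1 + (-0.458) z + (0.359) z^2 = 0, i.e. a z^2 + b z + c = 0 with a = 0.359, b = -0.458, c = 1.
Discriminant D = b^2 - 4ac = (-0.458)^2 - 4*(0.359)*1 = 0.209764 - (1.436) = -1.226236.
D < 0, so the roots are the complex-conjugate pair z = (-b +/- i sqrt(-D)) / (2a) = 0.6379 +/- 1.5423i.
For a conjugate pair |z|^2 = z * conj(z) = (product of roots) = c/a = 1/(0.359) = 2.785515, so |z| = sqrt(2.785515) = 1.669 for both roots.
Moduli of all roots: 1.6690, 1.6690.
All moduli strictly greater than 1? Yes.
Verdict: Stationary.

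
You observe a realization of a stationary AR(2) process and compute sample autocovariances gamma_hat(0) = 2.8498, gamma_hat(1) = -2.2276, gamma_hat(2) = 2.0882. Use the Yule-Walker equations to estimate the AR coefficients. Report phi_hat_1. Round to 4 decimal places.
\hat\phi_{1} = -0.5370

The Yule-Walker equations for an AR(p) process read, in matrix form,
  Gamma_p phi = r_p,   with   (Gamma_p)_{ij} = gamma(|i - j|),
                       (r_p)_i = gamma(i),   i,j = 1..p.
Substitute the sample gammas (Toeplitz matrix and right-hand side of size 2):
  Gamma_p = [[2.8498, -2.2276], [-2.2276, 2.8498]]
  r_p     = [-2.2276, 2.0882]
Written out:
  2.8498 phi_1 - 2.2276 phi_2 = -2.2276
  -2.2276 phi_1 + 2.8498 phi_2 = 2.0882
Solve by Cramer's rule:
  det = gamma(0)^2 - gamma(1)^2 = (2.8498)^2 - (-2.2276)^2 = 8.12136004 - 4.96220176 = 3.15915828
  phi_hat_1 = [gamma(1) gamma(0) - gamma(1) gamma(2)] / det = [(-2.2276)(2.8498) - (-2.2276)(2.0882)] / 3.15915828 = -1.69654016 / 3.15915828 = -0.537
  phi_hat_2 = [gamma(0) gamma(2) - gamma(1)^2] / det = [(2.8498)(2.0882) - (-2.2276)^2] / 3.15915828 = 0.9887506 / 3.15915828 = 0.313
So phi_hat = [-0.5370, 0.3130].
Therefore phi_hat_1 = -0.5370.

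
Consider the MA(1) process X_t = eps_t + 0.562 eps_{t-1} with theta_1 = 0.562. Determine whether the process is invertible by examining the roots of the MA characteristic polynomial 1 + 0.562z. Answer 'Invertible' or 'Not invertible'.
\text{Invertible}

The MA(q) characteristic polynomial is P(z) = 1 + 0.562z.
Invertibility requires all roots to lie outside the unit circle, i.e. |z| > 1 for every root.
This is linear in z: 1 + (0.562) z = 0  =>  z = -1/(0.562) = -1.779359,  |z| = 1.779359.
Moduli of all roots: 1.7794.
All moduli strictly greater than 1? Yes.
Verdict: Invertible.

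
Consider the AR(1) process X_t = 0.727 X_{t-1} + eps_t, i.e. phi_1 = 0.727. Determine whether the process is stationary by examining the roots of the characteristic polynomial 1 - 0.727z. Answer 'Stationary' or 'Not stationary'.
\text{Stationary}

The AR(p) characteristic polynomial is P(z) = 1 - 0.727z.
Stationarity requires all roots to lie outside the unit circle, i.e. |z| > 1 for every root.
This is linear in z: 1 + (-0.727) z = 0  =>  z = -1/(-0.727) = 1.375516,  |z| = 1.375516.
Moduli of all roots: 1.3755.
All moduli strictly greater than 1? Yes.
Verdict: Stationary.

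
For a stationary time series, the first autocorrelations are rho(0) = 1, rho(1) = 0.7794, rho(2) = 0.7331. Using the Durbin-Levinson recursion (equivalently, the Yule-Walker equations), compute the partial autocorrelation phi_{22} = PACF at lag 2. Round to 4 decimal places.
\phi_{22} = 0.3201

The PACF at lag k is phi_{kk}, the last component of the solution
to the Yule-Walker system G_k phi = r_k where
  (G_k)_{ij} = rho(|i - j|), (r_k)_i = rho(i), i,j = 1..k.
Equivalently, Durbin-Levinson gives phi_{kk} iteratively:
  phi_{11} = rho(1)
  phi_{kk} = [rho(k) - sum_{j=1..k-1} phi_{k-1,j} rho(k-j)]
            / [1 - sum_{j=1..k-1} phi_{k-1,j} rho(j)],
  phi_{k,j} = phi_{k-1,j} - phi_{kk} phi_{k-1,k-j},  j = 1..k-1.
Step k = 1:
  phi_11 = rho(1) = 0.7794.
Step k = 2:
  phi_22 = [rho(2) - phi_11 rho(1)] / [1 - phi_11 rho(1)] = [0.7331 - (0.7794)(0.7794)] / [1 - (0.7794)(0.7794)]
         = 0.12563564 / 0.39253564 = 0.3201.
Therefore phi_{22} = 0.3201.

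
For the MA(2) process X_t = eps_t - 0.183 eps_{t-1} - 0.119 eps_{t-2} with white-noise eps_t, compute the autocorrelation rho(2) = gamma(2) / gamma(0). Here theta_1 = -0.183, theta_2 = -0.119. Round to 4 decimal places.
\rho(2) = -0.1136

For an MA(q) process with theta_0 = 1, the autocovariance is
  gamma(k) = sigma^2 * sum_{i=0..q-k} theta_i * theta_{i+k},
and rho(k) = gamma(k) / gamma(0). Sigma^2 cancels.
  numerator   = (1)*(-0.119) = -0.119.
  denominator = (1)^2 + (-0.183)^2 + (-0.119)^2 = 1.04765.
  rho(2) = -0.119 / 1.04765 = -0.1136.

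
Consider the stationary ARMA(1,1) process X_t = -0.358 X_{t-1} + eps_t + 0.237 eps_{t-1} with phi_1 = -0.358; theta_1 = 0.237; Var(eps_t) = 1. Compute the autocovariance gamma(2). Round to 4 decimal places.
\gamma(2) = 0.0455

Multiply the model equation by X_{t-k} and take expectations. With theta_0 = psi_0 = 1 and psi_j the MA(infinity) weights, this gives
  gamma(k) - sum_i phi_i gamma(k-i) = c_k,
  c_k = sigma^2 * sum_{j=k..q} theta_j psi_{j-k}   (c_k = 0 for k > q),
using gamma(-m) = gamma(m).
psi-weights needed (psi_j = theta_j + sum_i phi_i psi_{j-i}):
  psi_1 = theta_1 + phi_1 = 0.237 + (-0.358) = -0.121
Right-hand sides:
  c_0 = sigma^2 (1 + theta_1 psi_1) = 1 * (1 + (0.237)(-0.121)) = 1 * 0.971323 = 0.971323
  c_1 = sigma^2 theta_1 = 1 * (0.237) = 0.237
  c_2 = 0
Equations for k = 0 and k = 1 (AR order 1):
  gamma(0) = phi_1 gamma(1) + c_0
  gamma(1) = phi_1 gamma(0) + c_1
Substituting the second into the first: gamma(0) (1 - phi_1^2) = c_0 + phi_1 c_1, so
  gamma(0) = (c_0 + phi_1 c_1) / (1 - phi_1^2) = (0.971323 + (-0.358)(0.237)) / (1 - (-0.358)^2) = 0.886477 / 0.871836 = 1.016793.
  gamma(1) = phi_1 gamma(0) + c_1 = (-0.358)(1.016793) + (0.237) = -0.127012.
For k = 2 (> q): gamma(2) = phi_1 gamma(1) = (-0.358)(-0.127012) = 0.04547.
Therefore gamma(2) = 0.0455 (to 4 decimal places).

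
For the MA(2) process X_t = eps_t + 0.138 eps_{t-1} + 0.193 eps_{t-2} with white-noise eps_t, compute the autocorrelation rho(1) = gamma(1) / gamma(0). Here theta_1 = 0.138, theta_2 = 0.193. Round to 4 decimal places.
\rho(1) = 0.1559

For an MA(q) process with theta_0 = 1, the autocovariance is
  gamma(k) = sigma^2 * sum_{i=0..q-k} theta_i * theta_{i+k},
and rho(k) = gamma(k) / gamma(0). Sigma^2 cancels.
  numerator   = (1)*(0.138) + (0.138)*(0.193) = 0.164634.
  denominator = (1)^2 + (0.138)^2 + (0.193)^2 = 1.056293.
  rho(1) = 0.164634 / 1.056293 = 0.1559.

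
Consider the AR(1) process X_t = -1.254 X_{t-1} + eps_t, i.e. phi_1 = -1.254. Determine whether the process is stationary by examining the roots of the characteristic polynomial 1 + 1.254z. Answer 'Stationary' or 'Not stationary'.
\text{Not stationary}

The AR(p) characteristic polynomial is P(z) = 1 + 1.254z.
Stationarity requires all roots to lie outside the unit circle, i.e. |z| > 1 for every root.
This is linear in z: 1 + (1.254) z = 0  =>  z = -1/(1.254) = -0.797448,  |z| = 0.797448.
Moduli of all roots: 0.7974.
All moduli strictly greater than 1? No.
Verdict: Not stationary.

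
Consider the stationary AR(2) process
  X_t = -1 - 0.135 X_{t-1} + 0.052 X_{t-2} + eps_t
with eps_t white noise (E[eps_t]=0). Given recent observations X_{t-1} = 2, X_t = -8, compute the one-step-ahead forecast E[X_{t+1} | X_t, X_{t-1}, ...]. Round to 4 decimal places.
E[X_{t+1} \mid \mathcal F_t] = 0.1840

For an AR(p) model X_t = c + sum_i phi_i X_{t-i} + eps_t, the
one-step-ahead conditional mean is
  E[X_{t+1} | X_t, ...] = c + sum_i phi_i X_{t+1-i}.
Substitute known values:
  E[X_{t+1} | ...] = -1 + (-0.135) * (-8) + (0.052) * (2)
                   = 0.1840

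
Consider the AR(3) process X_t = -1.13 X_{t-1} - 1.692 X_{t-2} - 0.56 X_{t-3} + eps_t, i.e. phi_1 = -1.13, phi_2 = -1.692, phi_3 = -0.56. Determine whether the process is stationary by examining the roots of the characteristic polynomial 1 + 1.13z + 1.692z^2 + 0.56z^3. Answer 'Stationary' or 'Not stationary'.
\text{Not stationary}

The AR(p) characteristic polynomial is P(z) = 1 + 1.13z + 1.692z^2 + 0.56z^3.
Stationarity requires all roots to lie outside the unit circle, i.e. |z| > 1 for every root.
Degree 3: look for a simple real root z0 first, then factor out (1 - z/z0) and solve the remaining quadratic.
Testing z0 = -2.5: P(-2.5) = 1 + (1.13)(-2.5) + (1.692)(-2.5)^2 + (0.56)(-2.5)^3
  = 1 + (-2.825) + (10.575) + (-8.75) = 0.  So z_0 = -2.5 is a root, |z_0| = 2.5.
Divide out the factor (1 + 0.4 z) = (1 - z/z0) (since 1/z0 = -0.4):
  P(z) = (1 + 0.4 z)(1 + (0.73) z + (1.4) z^2)
  [check: z-coef 0.73 - (-0.4) = 1.13; z^2-coef 1.4 - (-0.4)(0.73) = 1.692; z^3-coef -(-0.4)(1.4) = 0.56.]
Remaining roots from the quadratic factor 1 + (0.73) z + (1.4) z^2:
  Set 1 + (0.73) z + (1.4) z^2 = 0, i.e. a z^2 + b z + c = 0 with a = 1.4, b = 0.73, c = 1.
  Discriminant D = b^2 - 4ac = (0.73)^2 - 4*(1.4)*1 = 0.5329 - (5.6) = -5.0671.
  D < 0, so the roots are the complex-conjugate pair z = (-b +/- i sqrt(-D)) / (2a) = -0.2607 +/- 0.8039i.
  For a conjugate pair |z|^2 = z * conj(z) = (product of roots) = c/a = 1/(1.4) = 0.714286, so |z| = sqrt(0.714286) = 0.8452 for both roots.
Moduli of all roots: 2.5000, 0.8452, 0.8452.
All moduli strictly greater than 1? No.
Verdict: Not stationary.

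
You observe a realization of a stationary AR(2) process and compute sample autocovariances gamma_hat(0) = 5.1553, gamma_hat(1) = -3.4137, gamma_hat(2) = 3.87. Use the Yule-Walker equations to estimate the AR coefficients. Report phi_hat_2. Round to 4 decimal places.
\hat\phi_{2} = 0.5560

The Yule-Walker equations for an AR(p) process read, in matrix form,
  Gamma_p phi = r_p,   with   (Gamma_p)_{ij} = gamma(|i - j|),
                       (r_p)_i = gamma(i),   i,j = 1..p.
Substitute the sample gammas (Toeplitz matrix and right-hand side of size 2):
  Gamma_p = [[5.1553, -3.4137], [-3.4137, 5.1553]]
  r_p     = [-3.4137, 3.87]
Written out:
  5.1553 phi_1 - 3.4137 phi_2 = -3.4137
  -3.4137 phi_1 + 5.1553 phi_2 = 3.87
Solve by Cramer's rule:
  det = gamma(0)^2 - gamma(1)^2 = (5.1553)^2 - (-3.4137)^2 = 26.57711809 - 11.65334769 = 14.9237704
  phi_hat_1 = [gamma(1) gamma(0) - gamma(1) gamma(2)] / det = [(-3.4137)(5.1553) - (-3.4137)(3.87)] / 14.9237704 = -4.38762861 / 14.9237704 = -0.294
  phi_hat_2 = [gamma(0) gamma(2) - gamma(1)^2] / det = [(5.1553)(3.87) - (-3.4137)^2] / 14.9237704 = 8.29766331 / 14.9237704 = 0.556
So phi_hat = [-0.2940, 0.5560].
Therefore phi_hat_2 = 0.5560.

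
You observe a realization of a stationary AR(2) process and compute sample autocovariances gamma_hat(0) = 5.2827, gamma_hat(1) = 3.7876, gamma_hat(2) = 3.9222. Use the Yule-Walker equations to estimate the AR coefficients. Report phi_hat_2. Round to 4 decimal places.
\hat\phi_{2} = 0.4700

The Yule-Walker equations for an AR(p) process read, in matrix form,
  Gamma_p phi = r_p,   with   (Gamma_p)_{ij} = gamma(|i - j|),
                       (r_p)_i = gamma(i),   i,j = 1..p.
Substitute the sample gammas (Toeplitz matrix and right-hand side of size 2):
  Gamma_p = [[5.2827, 3.7876], [3.7876, 5.2827]]
  r_p     = [3.7876, 3.9222]
Written out:
  5.2827 phi_1 + 3.7876 phi_2 = 3.7876
  3.7876 phi_1 + 5.2827 phi_2 = 3.9222
Solve by Cramer's rule:
  det = gamma(0)^2 - gamma(1)^2 = (5.2827)^2 - (3.7876)^2 = 27.90691929 - 14.34591376 = 13.56100553
  phi_hat_1 = [gamma(1) gamma(0) - gamma(1) gamma(2)] / det = [(3.7876)(5.2827) - (3.7876)(3.9222)] / 13.56100553 = 5.1530298 / 13.56100553 = 0.38
  phi_hat_2 = [gamma(0) gamma(2) - gamma(1)^2] / det = [(5.2827)(3.9222) - (3.7876)^2] / 13.56100553 = 6.37389218 / 13.56100553 = 0.47
So phi_hat = [0.3800, 0.4700].
Therefore phi_hat_2 = 0.4700.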